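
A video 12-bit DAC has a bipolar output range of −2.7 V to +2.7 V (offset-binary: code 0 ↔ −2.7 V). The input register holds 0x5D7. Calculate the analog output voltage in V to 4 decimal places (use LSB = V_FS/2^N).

LSB = 5.4 V / 2^12 = 1.318 mV.
Code 0x5D7 = 1495 decimal.
V_out = (−2.7) + 1495 × 0.00131836 V = -0.729053 V.

-0.7291 V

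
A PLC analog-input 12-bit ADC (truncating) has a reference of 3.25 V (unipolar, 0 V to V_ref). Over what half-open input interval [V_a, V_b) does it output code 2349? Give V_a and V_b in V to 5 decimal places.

LSB = 3.25/2^12 = 0.793 mV.
V_a = V_low + 2349·LSB = 1.86383 V; V_b = V_low + 2350·LSB = 1.86462 V.

[1.86383 V, 1.86462 V)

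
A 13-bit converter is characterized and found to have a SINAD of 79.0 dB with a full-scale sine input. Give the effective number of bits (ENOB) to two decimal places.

12.83 bits

ENOB = (SINAD − 1.76) / 6.02 = (79.0 − 1.76)/6.02 = 12.831.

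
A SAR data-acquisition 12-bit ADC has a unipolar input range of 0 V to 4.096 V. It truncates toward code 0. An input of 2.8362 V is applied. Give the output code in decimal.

Full-scale span = 4.096 V; LSB = 4.096/2^12 = 1.000 mV.
(V_in − V_low)/LSB = (2.8362 − 0) / 0.001 = 2836.200.
Floor → code 2836.

code 2836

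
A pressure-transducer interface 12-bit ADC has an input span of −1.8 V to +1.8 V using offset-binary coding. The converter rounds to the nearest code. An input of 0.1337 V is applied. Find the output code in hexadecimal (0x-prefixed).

code 0x898 (decimal 2200)

With 4096 levels over 3.6 V, one step is 0.879 mV.
Input sits at 2200.121 steps above V_low.
Round → code 2200.
In hexadecimal (0x-prefixed): 0x898.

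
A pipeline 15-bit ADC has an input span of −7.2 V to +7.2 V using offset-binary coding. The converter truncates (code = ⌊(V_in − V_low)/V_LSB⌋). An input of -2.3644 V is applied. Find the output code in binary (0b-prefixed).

LSB = 14.4 V / 32768 = 439.45 µV.
Input sits at 11003.676 steps above V_low.
Floor → code 11003.
In binary (0b-prefixed): 0b10101011111011.

code 0b10101011111011 (decimal 11003)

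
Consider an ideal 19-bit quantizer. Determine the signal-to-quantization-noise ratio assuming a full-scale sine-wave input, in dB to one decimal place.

SNR ≈ 6.02·N + 1.76 dB = 6.02·19 + 1.76 = 116.14 dB.

116.1 dB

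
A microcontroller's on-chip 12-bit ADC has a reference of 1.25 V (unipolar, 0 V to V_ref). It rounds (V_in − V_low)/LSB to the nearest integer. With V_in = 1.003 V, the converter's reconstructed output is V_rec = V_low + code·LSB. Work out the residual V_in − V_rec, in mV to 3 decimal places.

LSB = 1.25/2^12 = 305.18 µV.
Scaled input = 3286.6304 LSBs, so code = 3287.
V_rec = 0 + 3287·0.000305176 = 1.0031128 V.
V_in − V_rec = -0.000112793 V = -0.113 mV.

-0.113 mV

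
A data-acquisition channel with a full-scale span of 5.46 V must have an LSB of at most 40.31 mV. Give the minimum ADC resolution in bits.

8 bits

Number of steps required ≥ 5.46 V / 40.31 mV = 135.45.
Need 2^N ≥ 135.45; 2^7 = 128, 2^8 = 256.
Minimum N = 8.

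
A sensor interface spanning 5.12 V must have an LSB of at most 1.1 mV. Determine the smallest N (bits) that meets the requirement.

13 bits

Number of steps required ≥ 5.12 V / 1.1 mV = 4654.55.
Need 2^N ≥ 4654.55; 2^12 = 4096, 2^13 = 8192.
Minimum N = 13.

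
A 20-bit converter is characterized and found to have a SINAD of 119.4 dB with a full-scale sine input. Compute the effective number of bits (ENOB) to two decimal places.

ENOB = (SINAD − 1.76) / 6.02 = (119.4 − 1.76)/6.02 = 19.542.

19.54 bits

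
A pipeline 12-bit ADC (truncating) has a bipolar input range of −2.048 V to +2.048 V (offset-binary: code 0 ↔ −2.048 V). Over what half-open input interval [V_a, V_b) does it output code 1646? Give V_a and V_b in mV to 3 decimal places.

LSB = 4.096/2^12 = 1.000 mV.
V_a = V_low + 1646·LSB = -0.402 V; V_b = V_low + 1647·LSB = -0.401 V.

[-402.000 mV, -401.000 mV)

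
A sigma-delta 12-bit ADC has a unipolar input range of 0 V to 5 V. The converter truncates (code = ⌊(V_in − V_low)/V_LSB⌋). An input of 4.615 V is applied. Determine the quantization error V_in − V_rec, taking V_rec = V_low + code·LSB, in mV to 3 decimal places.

Step size: 5 V ÷ 2^12 = 1.221 mV.
(4.615 − 0)/0.0012207 = 3780.6080; ⌊·⌋ gives code 3780.
Reconstructed: 4.6142578 V.
V_in − V_rec = 0.000742188 V = 0.742 mV.

0.742 mV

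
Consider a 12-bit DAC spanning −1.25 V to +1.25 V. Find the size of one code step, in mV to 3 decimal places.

0.610 mV

Full-scale span = 2.5 V.
LSB = 2.5 / 2^12 = 2.5 / 4096 = 0.000610352 V = 0.610 mV.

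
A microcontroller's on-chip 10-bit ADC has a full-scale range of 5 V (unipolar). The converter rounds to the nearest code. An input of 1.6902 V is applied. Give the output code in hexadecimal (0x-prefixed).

code 0x15A (decimal 346)

With 1024 levels over 5 V, one step is 4.883 mV.
(V_in − V_low)/LSB = (1.6902 − 0) / 0.00488281 = 346.153.
round(346.153) = 346.
In hexadecimal (0x-prefixed): 0x15A.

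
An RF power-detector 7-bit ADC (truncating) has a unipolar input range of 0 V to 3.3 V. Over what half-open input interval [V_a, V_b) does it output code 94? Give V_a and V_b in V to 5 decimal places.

LSB = 3.3/2^7 = 25.781 mV.
V_a = V_low + 94·LSB = 2.42344 V; V_b = V_low + 95·LSB = 2.44922 V.

[2.42344 V, 2.44922 V)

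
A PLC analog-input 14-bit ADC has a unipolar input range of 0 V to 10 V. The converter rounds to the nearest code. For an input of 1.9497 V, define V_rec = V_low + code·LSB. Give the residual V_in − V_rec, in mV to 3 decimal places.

0.237 mV

Step size: 10 V ÷ 2^14 = 0.610 mV.
Scaled input = 3194.3885 LSBs, so code = 3194.
Code 3194 maps back to 0 + 3194×0.000610352 V = 1.9494629 V.
Error = 1.9497 − 1.9494629 = 0.000237109 V = 0.237 mV.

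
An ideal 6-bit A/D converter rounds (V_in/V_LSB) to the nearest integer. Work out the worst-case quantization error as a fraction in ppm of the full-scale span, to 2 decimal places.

Rounding → worst-case error = ½ LSB = V_FS/2^7, so 1e+06/128 = 7812.5 ppm of full scale.

7812.50 ppm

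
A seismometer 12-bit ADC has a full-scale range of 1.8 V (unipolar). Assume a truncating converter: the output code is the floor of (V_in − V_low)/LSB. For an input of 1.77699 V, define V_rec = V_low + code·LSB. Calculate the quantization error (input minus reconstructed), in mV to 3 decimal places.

LSB = 1.8/2^12 = 439.45 µV.
(V_in − V_low)/LSB = (1.77699 − 0)/0.000439453 = 4043.6395 → code 4043 (floor).
V_rec = 0 + 4043·0.000439453 = 1.776709 V.
Error = 1.77699 − 1.776709 = 0.000281016 V = 0.281 mV.

0.281 mV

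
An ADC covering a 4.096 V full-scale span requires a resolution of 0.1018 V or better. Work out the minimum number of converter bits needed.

Number of steps required ≥ 4.096 V / 0.1018 V = 40.24.
Need 2^N ≥ 40.24; 2^5 = 32, 2^6 = 64.
Minimum N = 6.

6 bits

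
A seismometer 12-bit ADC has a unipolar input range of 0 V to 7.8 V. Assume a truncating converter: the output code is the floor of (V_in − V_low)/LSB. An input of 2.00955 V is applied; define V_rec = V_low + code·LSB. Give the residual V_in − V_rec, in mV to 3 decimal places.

0.517 mV

One LSB is 7.8 V / 4096 = 1.904 mV.
(V_in − V_low)/LSB = (2.00955 − 0)/0.0019043 = 1055.2714 → code 1055 (floor).
V_rec = 0 + 1055·0.0019043 = 2.0090332 V.
Error = 2.00955 − 2.0090332 = 0.000516797 V = 0.517 mV.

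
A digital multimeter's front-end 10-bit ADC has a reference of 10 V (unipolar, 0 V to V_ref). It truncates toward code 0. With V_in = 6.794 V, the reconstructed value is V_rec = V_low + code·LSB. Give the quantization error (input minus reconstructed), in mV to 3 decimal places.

LSB = 10/2^10 = 9.766 mV.
(V_in − V_low)/LSB = (6.794 − 0)/0.00976562 = 695.7056 → code 695 (floor).
Reconstructed: 6.7871094 V.
V_in − V_rec = 0.00689063 V = 6.891 mV.

6.891 mV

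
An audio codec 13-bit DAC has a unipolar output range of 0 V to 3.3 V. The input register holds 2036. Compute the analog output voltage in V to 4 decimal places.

LSB = 3.3 V / 2^13 = 402.83 µV.
V_out = 0 + 2036 × 0.000402832 V = 0.820166 V.

0.8202 V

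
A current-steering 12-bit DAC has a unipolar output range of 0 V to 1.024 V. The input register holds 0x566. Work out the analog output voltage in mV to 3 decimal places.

345.500 mV

LSB = 1.024 V / 2^12 = 250.00 µV.
Code 0x566 = 1382 decimal.
V_out = 0 + 1382 × 0.00025 V = 0.3455 V.
= 345.500 mV.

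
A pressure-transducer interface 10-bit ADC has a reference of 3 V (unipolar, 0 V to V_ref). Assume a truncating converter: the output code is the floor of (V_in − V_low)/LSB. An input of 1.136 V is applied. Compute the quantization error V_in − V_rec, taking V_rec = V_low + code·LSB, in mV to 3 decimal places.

2.211 mV

Step size: 3 V ÷ 2^10 = 2.930 mV.
(1.136 − 0)/0.00292969 = 387.7547; ⌊·⌋ gives code 387.
Code 387 maps back to 0 + 387×0.00292969 V = 1.1337891 V.
Error = 1.136 − 1.1337891 = 0.00221094 V = 2.211 mV.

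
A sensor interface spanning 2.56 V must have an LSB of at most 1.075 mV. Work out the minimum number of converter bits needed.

Number of steps required ≥ 2.56 V / 1.075 mV = 2381.40.
Need 2^N ≥ 2381.40; 2^11 = 2048, 2^12 = 4096.
Minimum N = 12.

12 bits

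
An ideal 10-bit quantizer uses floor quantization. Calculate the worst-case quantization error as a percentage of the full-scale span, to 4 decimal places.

Truncating → worst-case error = 1 LSB = V_FS/2^10, so 100/1024 = 0.0976562 % of full scale.

0.0977 %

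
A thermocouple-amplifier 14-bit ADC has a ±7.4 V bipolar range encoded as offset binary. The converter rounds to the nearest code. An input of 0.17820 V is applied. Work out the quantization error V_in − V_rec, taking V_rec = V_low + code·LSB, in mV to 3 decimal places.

One LSB is 14.8 V / 16384 = 0.903 mV.
Scaled input = 8389.2722 LSBs, so code = 8389.
V_rec = (−7.4) + 8389·0.00090332 = 0.1779541 V.
V_in − V_rec = 0.000245898 V = 0.246 mV.

0.246 mV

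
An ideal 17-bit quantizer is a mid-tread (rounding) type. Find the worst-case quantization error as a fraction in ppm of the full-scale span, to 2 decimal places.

3.81 ppm

Rounding → worst-case error = ½ LSB = V_FS/2^18, so 1e+06/262144 = 3.8147 ppm of full scale.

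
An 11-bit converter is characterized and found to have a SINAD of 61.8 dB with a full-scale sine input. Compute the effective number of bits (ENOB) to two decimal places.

9.97 bits

ENOB = (SINAD − 1.76) / 6.02 = (61.8 − 1.76)/6.02 = 9.973.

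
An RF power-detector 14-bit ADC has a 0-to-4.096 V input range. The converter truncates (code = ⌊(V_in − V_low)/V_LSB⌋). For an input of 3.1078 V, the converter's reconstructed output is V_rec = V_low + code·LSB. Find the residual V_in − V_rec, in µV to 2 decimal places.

50.00 µV

One LSB is 4.096 V / 16384 = 250.00 µV.
(V_in − V_low)/LSB = (3.1078 − 0)/0.00025 = 12431.2000 → code 12431 (floor).
V_rec = 0 + 12431·0.00025 = 3.10775 V.
Error = 3.1078 − 3.10775 = 5e-05 V = 50.00 µV.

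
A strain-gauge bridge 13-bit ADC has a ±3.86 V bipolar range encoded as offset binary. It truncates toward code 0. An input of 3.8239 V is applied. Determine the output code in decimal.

code 8153

Full-scale span = 7.72 V; LSB = 7.72/2^13 = 0.942 mV.
Input sits at 8153.693 steps above V_low.
So the output code is 8153.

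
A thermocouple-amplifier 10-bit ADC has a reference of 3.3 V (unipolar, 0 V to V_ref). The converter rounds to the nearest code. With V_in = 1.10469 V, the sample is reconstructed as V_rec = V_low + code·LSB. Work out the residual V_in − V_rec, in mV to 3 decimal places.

Step size: 3.3 V ÷ 2^10 = 3.223 mV.
(1.10469 − 0)/0.00322266 = 342.7887; round gives code 343.
Code 343 maps back to 0 + 343×0.00322266 V = 1.1053711 V.
V_in − V_rec = -0.000681094 V = -0.681 mV.

-0.681 mV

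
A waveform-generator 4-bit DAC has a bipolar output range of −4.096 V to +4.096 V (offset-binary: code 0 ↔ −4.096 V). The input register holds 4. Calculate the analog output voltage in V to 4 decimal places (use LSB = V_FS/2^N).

LSB = 8.192 V / 2^4 = 0.5120 V.
V_out = (−4.096) + 4 × 0.512 V = -2.048 V.

-2.0480 V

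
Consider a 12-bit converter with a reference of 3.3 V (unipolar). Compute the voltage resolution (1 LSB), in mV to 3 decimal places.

0.806 mV

Full-scale span = 3.3 V.
LSB = 3.3 / 2^12 = 3.3 / 4096 = 0.000805664 V = 0.806 mV.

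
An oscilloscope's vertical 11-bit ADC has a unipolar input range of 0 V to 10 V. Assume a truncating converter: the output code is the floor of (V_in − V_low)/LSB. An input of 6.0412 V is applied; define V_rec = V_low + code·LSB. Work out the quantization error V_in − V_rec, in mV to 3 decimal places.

LSB = 10/2^11 = 4.883 mV.
Scaled input = 1237.2378 LSBs, so code = 1237.
Code 1237 maps back to 0 + 1237×0.00488281 V = 6.0400391 V.
V_in − V_rec = 0.00116094 V = 1.161 mV.

1.161 mV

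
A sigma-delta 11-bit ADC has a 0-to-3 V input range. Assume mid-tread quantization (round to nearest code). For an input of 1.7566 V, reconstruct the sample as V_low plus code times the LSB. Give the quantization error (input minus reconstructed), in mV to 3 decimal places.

0.252 mV

Step size: 3 V ÷ 2^11 = 1.465 mV.
Scaled input = 1199.1723 LSBs, so code = 1199.
Code 1199 maps back to 0 + 1199×0.00146484 V = 1.7563477 V.
V_in − V_rec = 0.000252344 V = 0.252 mV.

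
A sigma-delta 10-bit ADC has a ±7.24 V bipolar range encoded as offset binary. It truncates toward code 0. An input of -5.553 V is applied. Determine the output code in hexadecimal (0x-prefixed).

code 0x77 (decimal 119)

With 1024 levels over 14.48 V, one step is 14.141 mV.
(-5.553 − (−7.24)) / 0.0141406 = 119.302 LSBs.
Floor → code 119.
In hexadecimal (0x-prefixed): 0x77.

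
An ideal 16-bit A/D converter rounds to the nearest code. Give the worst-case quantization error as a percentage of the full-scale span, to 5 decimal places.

Rounding → worst-case error = ½ LSB = V_FS/2^17, so 100/131072 = 0.000762939 % of full scale.

0.00076 %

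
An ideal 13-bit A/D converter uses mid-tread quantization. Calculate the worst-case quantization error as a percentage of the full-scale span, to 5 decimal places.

Rounding → worst-case error = ½ LSB = V_FS/2^14, so 100/16384 = 0.00610352 % of full scale.

0.00610 %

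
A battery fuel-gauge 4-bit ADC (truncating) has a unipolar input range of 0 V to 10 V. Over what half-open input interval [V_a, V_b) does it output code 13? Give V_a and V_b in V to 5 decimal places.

LSB = 10/2^4 = 0.6250 V.
V_a = V_low + 13·LSB = 8.125 V; V_b = V_low + 14·LSB = 8.75 V.

[8.12500 V, 8.75000 V)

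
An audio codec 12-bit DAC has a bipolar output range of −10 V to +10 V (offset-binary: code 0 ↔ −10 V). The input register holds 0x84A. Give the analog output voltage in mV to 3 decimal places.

361.328 mV

LSB = 20 V / 2^12 = 4.883 mV.
Code 0x84A = 2122 decimal.
V_out = (−10) + 2122 × 0.00488281 V = 0.361328 V.
= 361.328 mV.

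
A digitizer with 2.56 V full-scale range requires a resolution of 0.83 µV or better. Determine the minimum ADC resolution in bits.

Number of steps required ≥ 2.56 V / 0.83 µV = 3084337.35.
Need 2^N ≥ 3084337.35; 2^21 = 2097152, 2^22 = 4194304.
Minimum N = 22.

22 bits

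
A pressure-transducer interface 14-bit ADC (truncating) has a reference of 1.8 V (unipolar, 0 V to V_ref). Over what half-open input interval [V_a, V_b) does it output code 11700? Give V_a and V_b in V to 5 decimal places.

LSB = 1.8/2^14 = 109.86 µV.
V_a = V_low + 11700·LSB = 1.2854 V; V_b = V_low + 11701·LSB = 1.28551 V.

[1.28540 V, 1.28551 V)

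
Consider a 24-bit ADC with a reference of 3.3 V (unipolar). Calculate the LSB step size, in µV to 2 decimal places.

Full-scale span = 3.3 V.
LSB = 3.3 / 2^24 = 3.3 / 16777216 = 1.96695e-07 V = 0.20 µV.

0.20 µV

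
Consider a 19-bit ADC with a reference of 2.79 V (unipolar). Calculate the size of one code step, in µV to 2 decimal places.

Full-scale span = 2.79 V.
LSB = 2.79 / 2^19 = 2.79 / 524288 = 5.3215e-06 V = 5.32 µV.

5.32 µV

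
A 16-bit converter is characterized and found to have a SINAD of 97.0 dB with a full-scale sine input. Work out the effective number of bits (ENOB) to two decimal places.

ENOB = (SINAD − 1.76) / 6.02 = (97.0 − 1.76)/6.02 = 15.821.

15.82 bits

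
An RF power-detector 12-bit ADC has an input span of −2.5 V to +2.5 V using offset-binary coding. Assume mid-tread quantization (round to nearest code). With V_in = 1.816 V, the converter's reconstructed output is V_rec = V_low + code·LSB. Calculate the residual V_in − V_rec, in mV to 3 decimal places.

-0.406 mV

Step size: 5 V ÷ 2^12 = 1.221 mV.
Scaled input = 3535.6672 LSBs, so code = 3536.
Code 3536 maps back to (−2.5) + 3536×0.0012207 V = 1.8164062 V.
Difference: -0.00040625 V → -0.406 mV.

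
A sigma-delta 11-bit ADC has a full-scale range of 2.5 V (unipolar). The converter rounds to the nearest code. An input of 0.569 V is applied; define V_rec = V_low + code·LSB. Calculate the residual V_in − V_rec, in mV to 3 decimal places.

0.152 mV

LSB = 2.5/2^11 = 1.221 mV.
(V_in − V_low)/LSB = (0.569 − 0)/0.0012207 = 466.1248 → code 466 (round).
Code 466 maps back to 0 + 466×0.0012207 V = 0.56884766 V.
Difference: 0.000152344 V → 0.152 mV.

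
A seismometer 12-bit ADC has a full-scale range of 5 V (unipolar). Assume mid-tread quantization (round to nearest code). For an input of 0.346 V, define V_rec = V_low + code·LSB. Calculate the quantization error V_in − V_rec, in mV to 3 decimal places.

Step size: 5 V ÷ 2^12 = 1.221 mV.
(V_in − V_low)/LSB = (0.346 − 0)/0.0012207 = 283.4432 → code 283 (round).
V_rec = 0 + 283·0.0012207 = 0.34545898 V.
Difference: 0.000541016 V → 0.541 mV.

0.541 mV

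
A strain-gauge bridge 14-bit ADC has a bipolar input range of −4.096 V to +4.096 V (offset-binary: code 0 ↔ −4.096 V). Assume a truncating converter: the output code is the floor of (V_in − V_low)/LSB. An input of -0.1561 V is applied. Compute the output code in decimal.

LSB = 8.192 V / 16384 = 0.500 mV.
(-0.1561 − (−4.096)) / 0.0005 = 7879.800 LSBs.
Floor → code 7879.

code 7879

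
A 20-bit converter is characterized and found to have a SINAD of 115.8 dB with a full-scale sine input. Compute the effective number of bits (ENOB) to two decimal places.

ENOB = (SINAD − 1.76) / 6.02 = (115.8 − 1.76)/6.02 = 18.944.

18.94 bits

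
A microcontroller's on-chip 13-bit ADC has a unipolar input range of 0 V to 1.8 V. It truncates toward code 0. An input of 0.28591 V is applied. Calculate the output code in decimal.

code 1301

LSB = 1.8 V / 8192 = 219.73 µV.
(0.28591 − 0) / 0.000219727 = 1301.208 LSBs.
Floor → code 1301.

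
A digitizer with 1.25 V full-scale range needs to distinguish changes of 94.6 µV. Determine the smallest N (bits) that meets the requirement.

Number of steps required ≥ 1.25 V / 94.6 µV = 13213.53.
Need 2^N ≥ 13213.53; 2^13 = 8192, 2^14 = 16384.
Minimum N = 14.

14 bits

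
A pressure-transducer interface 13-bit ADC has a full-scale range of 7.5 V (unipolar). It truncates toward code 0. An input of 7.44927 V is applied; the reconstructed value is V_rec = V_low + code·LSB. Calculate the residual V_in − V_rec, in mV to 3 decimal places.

0.540 mV

LSB = 7.5/2^13 = 0.916 mV.
(7.44927 − 0)/0.000915527 = 8136.5893; ⌊·⌋ gives code 8136.
V_rec = 0 + 8136·0.000915527 = 7.4487305 V.
Difference: 0.000539531 V → 0.540 mV.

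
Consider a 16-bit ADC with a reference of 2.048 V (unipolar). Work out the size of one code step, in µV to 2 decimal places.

Full-scale span = 2.048 V.
LSB = 2.048 / 2^16 = 2.048 / 65536 = 3.125e-05 V = 31.25 µV.

31.25 µV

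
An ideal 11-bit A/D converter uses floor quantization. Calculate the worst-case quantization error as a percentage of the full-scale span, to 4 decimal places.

Truncating → worst-case error = 1 LSB = V_FS/2^11, so 100/2048 = 0.0488281 % of full scale.

0.0488 %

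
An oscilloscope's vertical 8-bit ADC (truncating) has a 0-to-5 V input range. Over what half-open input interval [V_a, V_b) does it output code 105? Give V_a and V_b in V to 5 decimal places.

[2.05078 V, 2.07031 V)

LSB = 5/2^8 = 19.531 mV.
V_a = V_low + 105·LSB = 2.05078 V; V_b = V_low + 106·LSB = 2.07031 V.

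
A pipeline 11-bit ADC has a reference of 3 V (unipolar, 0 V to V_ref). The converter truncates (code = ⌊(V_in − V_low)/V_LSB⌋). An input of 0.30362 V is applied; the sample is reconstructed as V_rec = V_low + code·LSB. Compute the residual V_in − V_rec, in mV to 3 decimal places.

0.397 mV

Step size: 3 V ÷ 2^11 = 1.465 mV.
(V_in − V_low)/LSB = (0.30362 − 0)/0.00146484 = 207.2713 → code 207 (floor).
Code 207 maps back to 0 + 207×0.00146484 V = 0.30322266 V.
Error = 0.30362 − 0.30322266 = 0.000397344 V = 0.397 mV.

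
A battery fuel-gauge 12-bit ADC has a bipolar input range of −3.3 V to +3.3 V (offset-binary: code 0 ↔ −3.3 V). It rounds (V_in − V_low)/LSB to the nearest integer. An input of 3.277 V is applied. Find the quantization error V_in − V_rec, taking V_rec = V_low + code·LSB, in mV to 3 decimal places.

One LSB is 6.6 V / 4096 = 1.611 mV.
Scaled input = 4081.7261 LSBs, so code = 4082.
Code 4082 maps back to (−3.3) + 4082×0.00161133 V = 3.2774414 V.
Error = 3.277 − 3.2774414 = -0.000441406 V = -0.441 mV.

-0.441 mV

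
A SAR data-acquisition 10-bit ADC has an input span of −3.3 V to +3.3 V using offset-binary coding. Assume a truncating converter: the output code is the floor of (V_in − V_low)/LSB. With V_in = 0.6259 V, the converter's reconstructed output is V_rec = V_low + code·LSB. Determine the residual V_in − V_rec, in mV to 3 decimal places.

0.705 mV

One LSB is 6.6 V / 1024 = 6.445 mV.
(V_in − V_low)/LSB = (0.6259 − (−3.3))/0.00644531 = 609.1093 → code 609 (floor).
Reconstructed: 0.62519531 V.
V_in − V_rec = 0.000704688 V = 0.705 mV.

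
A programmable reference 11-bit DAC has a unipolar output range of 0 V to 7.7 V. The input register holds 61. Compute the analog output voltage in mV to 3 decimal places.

229.346 mV

LSB = 7.7 V / 2^11 = 3.760 mV.
V_out = 0 + 61 × 0.00375977 V = 0.229346 V.
= 229.346 mV.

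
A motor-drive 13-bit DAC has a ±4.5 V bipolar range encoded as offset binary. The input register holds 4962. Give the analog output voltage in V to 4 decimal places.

LSB = 9 V / 2^13 = 1.099 mV.
V_out = (−4.5) + 4962 × 0.00109863 V = 0.951416 V.

0.9514 V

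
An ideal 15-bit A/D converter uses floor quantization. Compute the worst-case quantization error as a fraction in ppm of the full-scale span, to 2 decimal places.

30.52 ppm

Truncating → worst-case error = 1 LSB = V_FS/2^15, so 1e+06/32768 = 30.5176 ppm of full scale.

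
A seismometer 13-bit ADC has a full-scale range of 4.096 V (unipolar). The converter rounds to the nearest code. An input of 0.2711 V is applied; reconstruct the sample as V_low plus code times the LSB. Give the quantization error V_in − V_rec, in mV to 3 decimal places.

0.100 mV

One LSB is 4.096 V / 8192 = 0.500 mV.
(V_in − V_low)/LSB = (0.2711 − 0)/0.0005 = 542.2000 → code 542 (round).
V_rec = 0 + 542·0.0005 = 0.271 V.
V_in − V_rec = 0.0001 V = 0.100 mV.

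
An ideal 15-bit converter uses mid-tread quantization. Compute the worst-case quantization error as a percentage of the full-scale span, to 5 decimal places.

Rounding → worst-case error = ½ LSB = V_FS/2^16, so 100/65536 = 0.00152588 % of full scale.

0.00153 %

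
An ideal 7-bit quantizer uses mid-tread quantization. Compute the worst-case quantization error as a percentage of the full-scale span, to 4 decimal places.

0.3906 %

Rounding → worst-case error = ½ LSB = V_FS/2^8, so 100/256 = 0.390625 % of full scale.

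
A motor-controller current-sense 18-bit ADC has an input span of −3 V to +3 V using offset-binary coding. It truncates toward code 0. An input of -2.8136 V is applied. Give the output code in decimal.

With 262144 levels over 6 V, one step is 22.89 µV.
(V_in − V_low)/LSB = (-2.8136 − (−3)) / 2.28882e-05 = 8143.940.
⌊·⌋(8143.940) = 8143.

code 8143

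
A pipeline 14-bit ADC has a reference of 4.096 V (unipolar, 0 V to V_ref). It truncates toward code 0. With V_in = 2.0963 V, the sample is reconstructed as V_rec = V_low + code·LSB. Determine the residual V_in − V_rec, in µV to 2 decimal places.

LSB = 4.096/2^14 = 250.00 µV.
Scaled input = 8385.2000 LSBs, so code = 8385.
V_rec = 0 + 8385·0.00025 = 2.09625 V.
V_in − V_rec = 5e-05 V = 50.00 µV.

50.00 µV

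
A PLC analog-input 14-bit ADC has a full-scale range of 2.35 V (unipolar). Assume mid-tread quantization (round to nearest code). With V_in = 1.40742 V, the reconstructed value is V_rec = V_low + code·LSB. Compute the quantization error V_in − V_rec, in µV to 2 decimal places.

59.16 µV

LSB = 2.35/2^14 = 143.43 µV.
Scaled input = 9812.4125 LSBs, so code = 9812.
Reconstructed: 1.4073608 V.
Error = 1.40742 − 1.4073608 = 5.91602e-05 V = 59.16 µV.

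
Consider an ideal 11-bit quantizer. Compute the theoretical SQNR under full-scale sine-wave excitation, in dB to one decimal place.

68.0 dB

SNR ≈ 6.02·N + 1.76 dB = 6.02·11 + 1.76 = 67.98 dB.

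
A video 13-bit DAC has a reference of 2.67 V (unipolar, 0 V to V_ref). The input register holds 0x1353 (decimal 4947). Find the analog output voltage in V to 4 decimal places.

1.6124 V

LSB = 2.67 V / 2^13 = 325.93 µV.
Code 0x1353 = 4947 decimal.
V_out = 0 + 4947 × 0.000325928 V = 1.61236 V.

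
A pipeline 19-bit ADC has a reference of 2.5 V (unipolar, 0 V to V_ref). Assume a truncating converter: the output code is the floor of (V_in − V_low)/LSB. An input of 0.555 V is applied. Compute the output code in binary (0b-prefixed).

Full-scale span = 2.5 V; LSB = 2.5/2^19 = 4.77 µV.
(V_in − V_low)/LSB = (0.555 − 0) / 4.76837e-06 = 116391.936.
Floor → code 116391.
In binary (0b-prefixed): 0b11100011010100111.

code 0b11100011010100111 (decimal 116391)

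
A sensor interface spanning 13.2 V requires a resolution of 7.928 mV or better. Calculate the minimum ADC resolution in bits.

11 bits

Number of steps required ≥ 13.2 V / 7.928 mV = 1664.98.
Need 2^N ≥ 1664.98; 2^10 = 1024, 2^11 = 2048.
Minimum N = 11.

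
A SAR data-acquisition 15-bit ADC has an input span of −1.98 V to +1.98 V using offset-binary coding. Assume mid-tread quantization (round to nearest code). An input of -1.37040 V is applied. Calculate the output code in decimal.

code 5044

With 32768 levels over 3.96 V, one step is 120.85 µV.
(V_in − V_low)/LSB = (-1.37040 − (−1.98)) / 0.00012085 = 5044.286.
Round → code 5044.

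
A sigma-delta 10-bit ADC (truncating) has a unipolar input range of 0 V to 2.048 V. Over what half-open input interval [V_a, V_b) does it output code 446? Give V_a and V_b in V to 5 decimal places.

[0.89200 V, 0.89400 V)

LSB = 2.048/2^10 = 2.000 mV.
V_a = V_low + 446·LSB = 0.892 V; V_b = V_low + 447·LSB = 0.894 V.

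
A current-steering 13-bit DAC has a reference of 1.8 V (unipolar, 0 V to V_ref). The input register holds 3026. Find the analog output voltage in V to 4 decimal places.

LSB = 1.8 V / 2^13 = 219.73 µV.
V_out = 0 + 3026 × 0.000219727 V = 0.664893 V.

0.6649 V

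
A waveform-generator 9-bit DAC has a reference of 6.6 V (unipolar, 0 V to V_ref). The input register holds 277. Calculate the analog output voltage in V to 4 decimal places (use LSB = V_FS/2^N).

LSB = 6.6 V / 2^9 = 12.891 mV.
V_out = 0 + 277 × 0.0128906 V = 3.5707 V.

3.5707 V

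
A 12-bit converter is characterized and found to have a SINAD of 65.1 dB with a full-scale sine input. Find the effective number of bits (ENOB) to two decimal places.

10.52 bits

ENOB = (SINAD − 1.76) / 6.02 = (65.1 − 1.76)/6.02 = 10.522.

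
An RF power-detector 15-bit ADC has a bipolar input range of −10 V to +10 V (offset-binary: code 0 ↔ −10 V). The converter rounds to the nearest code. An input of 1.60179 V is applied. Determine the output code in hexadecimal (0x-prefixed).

LSB = 20 V / 32768 = 0.610 mV.
(1.60179 − (−10)) / 0.000610352 = 19008.373 LSBs.
round(19008.373) = 19008.
In hexadecimal (0x-prefixed): 0x4A40.

code 0x4A40 (decimal 19008)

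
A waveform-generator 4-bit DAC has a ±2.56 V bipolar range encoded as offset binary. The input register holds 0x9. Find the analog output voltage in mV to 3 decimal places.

320.000 mV

LSB = 5.12 V / 2^4 = 320.000 mV.
Code 0x9 = 9 decimal.
V_out = (−2.56) + 9 × 0.32 V = 0.32 V.
= 320.000 mV.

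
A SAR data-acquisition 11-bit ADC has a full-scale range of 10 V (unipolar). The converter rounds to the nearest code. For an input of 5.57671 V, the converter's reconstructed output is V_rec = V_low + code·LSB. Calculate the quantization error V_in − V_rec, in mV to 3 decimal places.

One LSB is 10 V / 2048 = 4.883 mV.
(V_in − V_low)/LSB = (5.57671 − 0)/0.00488281 = 1142.1102 → code 1142 (round).
V_rec = 0 + 1142·0.00488281 = 5.5761719 V.
V_in − V_rec = 0.000538125 V = 0.538 mV.

0.538 mV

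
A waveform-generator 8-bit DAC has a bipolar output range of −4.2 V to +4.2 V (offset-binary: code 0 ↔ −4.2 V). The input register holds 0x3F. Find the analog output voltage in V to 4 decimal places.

-2.1328 V

LSB = 8.4 V / 2^8 = 32.812 mV.
Code 0x3F = 63 decimal.
V_out = (−4.2) + 63 × 0.0328125 V = -2.13281 V.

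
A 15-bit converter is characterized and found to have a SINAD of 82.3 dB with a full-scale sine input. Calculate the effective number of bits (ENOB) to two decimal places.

13.38 bits

ENOB = (SINAD − 1.76) / 6.02 = (82.3 − 1.76)/6.02 = 13.379.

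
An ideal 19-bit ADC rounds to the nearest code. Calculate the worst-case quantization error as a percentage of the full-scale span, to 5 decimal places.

Rounding → worst-case error = ½ LSB = V_FS/2^20, so 100/1048576 = 9.53674e-05 % of full scale.

0.00010 %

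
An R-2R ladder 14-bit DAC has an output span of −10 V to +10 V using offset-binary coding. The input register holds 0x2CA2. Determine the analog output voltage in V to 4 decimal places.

3.9478 V

LSB = 20 V / 2^14 = 1.221 mV.
Code 0x2CA2 = 11426 decimal.
V_out = (−10) + 11426 × 0.0012207 V = 3.94775 V.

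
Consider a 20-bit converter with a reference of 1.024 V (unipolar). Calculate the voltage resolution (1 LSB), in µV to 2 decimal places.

Full-scale span = 1.024 V.
LSB = 1.024 / 2^20 = 1.024 / 1048576 = 9.76563e-07 V = 0.98 µV.

0.98 µV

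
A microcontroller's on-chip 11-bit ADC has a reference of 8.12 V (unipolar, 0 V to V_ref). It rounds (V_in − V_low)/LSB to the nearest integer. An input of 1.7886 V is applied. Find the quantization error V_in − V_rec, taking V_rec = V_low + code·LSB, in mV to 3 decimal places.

LSB = 8.12/2^11 = 3.965 mV.
Scaled input = 451.1149 LSBs, so code = 451.
Code 451 maps back to 0 + 451×0.00396484 V = 1.7881445 V.
Error = 1.7886 − 1.7881445 = 0.000455469 V = 0.455 mV.

0.455 mV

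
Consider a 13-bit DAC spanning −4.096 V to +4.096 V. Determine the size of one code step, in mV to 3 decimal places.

1.000 mV

Full-scale span = 8.192 V.
LSB = 8.192 / 2^13 = 8.192 / 8192 = 0.001 V = 1.000 mV.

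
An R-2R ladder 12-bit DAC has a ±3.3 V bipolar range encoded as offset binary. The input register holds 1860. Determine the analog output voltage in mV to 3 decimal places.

LSB = 6.6 V / 2^12 = 1.611 mV.
V_out = (−3.3) + 1860 × 0.00161133 V = -0.30293 V.
= -302.930 mV.

-302.930 mV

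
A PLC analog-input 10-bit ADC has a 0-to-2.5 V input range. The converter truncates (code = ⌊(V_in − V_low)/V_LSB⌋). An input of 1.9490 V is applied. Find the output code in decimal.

Full-scale span = 2.5 V; LSB = 2.5/2^10 = 2.441 mV.
(1.9490 − 0) / 0.00244141 = 798.310 LSBs.
⌊·⌋(798.310) = 798.

code 798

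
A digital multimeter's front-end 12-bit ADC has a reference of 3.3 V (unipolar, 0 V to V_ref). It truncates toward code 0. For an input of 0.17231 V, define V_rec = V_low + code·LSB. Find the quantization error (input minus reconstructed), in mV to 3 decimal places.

0.704 mV

One LSB is 3.3 V / 4096 = 0.806 mV.
Scaled input = 213.8733 LSBs, so code = 213.
Code 213 maps back to 0 + 213×0.000805664 V = 0.17160645 V.
V_in − V_rec = 0.000703555 V = 0.704 mV.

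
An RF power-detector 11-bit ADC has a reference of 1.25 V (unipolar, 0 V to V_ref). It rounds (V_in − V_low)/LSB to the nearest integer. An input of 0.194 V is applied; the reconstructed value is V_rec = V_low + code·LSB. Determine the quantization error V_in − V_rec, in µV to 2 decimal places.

One LSB is 1.25 V / 2048 = 0.610 mV.
(0.194 − 0)/0.000610352 = 317.8496; round gives code 318.
V_rec = 0 + 318·0.000610352 = 0.1940918 V.
Error = 0.194 − 0.1940918 = -9.17969e-05 V = -91.80 µV.

-91.80 µV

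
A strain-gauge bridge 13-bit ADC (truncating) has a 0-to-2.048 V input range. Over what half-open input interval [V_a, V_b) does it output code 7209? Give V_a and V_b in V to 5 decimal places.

LSB = 2.048/2^13 = 250.00 µV.
V_a = V_low + 7209·LSB = 1.80225 V; V_b = V_low + 7210·LSB = 1.8025 V.

[1.80225 V, 1.80250 V)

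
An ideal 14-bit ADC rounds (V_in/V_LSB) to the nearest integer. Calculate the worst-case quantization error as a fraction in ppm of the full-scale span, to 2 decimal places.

Rounding → worst-case error = ½ LSB = V_FS/2^15, so 1e+06/32768 = 30.5176 ppm of full scale.

30.52 ppm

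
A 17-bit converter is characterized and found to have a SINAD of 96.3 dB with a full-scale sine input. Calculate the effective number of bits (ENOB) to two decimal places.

15.70 bits

ENOB = (SINAD − 1.76) / 6.02 = (96.3 − 1.76)/6.02 = 15.704.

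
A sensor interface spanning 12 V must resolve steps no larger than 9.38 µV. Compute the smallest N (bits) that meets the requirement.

21 bits

Number of steps required ≥ 12 V / 9.38 µV = 1279317.70.
Need 2^N ≥ 1279317.70; 2^20 = 1048576, 2^21 = 2097152.
Minimum N = 21.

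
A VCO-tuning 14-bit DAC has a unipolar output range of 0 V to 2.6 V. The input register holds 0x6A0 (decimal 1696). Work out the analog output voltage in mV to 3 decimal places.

269.141 mV

LSB = 2.6 V / 2^14 = 158.69 µV.
Code 0x6A0 = 1696 decimal.
V_out = 0 + 1696 × 0.000158691 V = 0.269141 V.
= 269.141 mV.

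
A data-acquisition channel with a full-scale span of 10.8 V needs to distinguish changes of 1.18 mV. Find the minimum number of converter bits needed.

14 bits

Number of steps required ≥ 10.8 V / 1.18 mV = 9152.54.
Need 2^N ≥ 9152.54; 2^13 = 8192, 2^14 = 16384.
Minimum N = 14.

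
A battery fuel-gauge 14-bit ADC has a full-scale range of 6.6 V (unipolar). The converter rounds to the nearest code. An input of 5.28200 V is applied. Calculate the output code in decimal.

code 13112

Full-scale span = 6.6 V; LSB = 6.6/2^14 = 402.83 µV.
(5.28200 − 0) / 0.000402832 = 13112.165 LSBs.
So the output code is 13112.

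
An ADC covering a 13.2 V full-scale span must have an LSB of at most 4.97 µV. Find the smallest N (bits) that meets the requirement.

Number of steps required ≥ 13.2 V / 4.97 µV = 2655935.61.
Need 2^N ≥ 2655935.61; 2^21 = 2097152, 2^22 = 4194304.
Minimum N = 22.

22 bits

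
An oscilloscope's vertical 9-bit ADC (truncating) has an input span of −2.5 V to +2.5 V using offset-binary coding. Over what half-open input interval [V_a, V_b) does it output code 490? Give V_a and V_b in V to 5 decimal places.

LSB = 5/2^9 = 9.766 mV.
V_a = V_low + 490·LSB = 2.28516 V; V_b = V_low + 491·LSB = 2.29492 V.

[2.28516 V, 2.29492 V)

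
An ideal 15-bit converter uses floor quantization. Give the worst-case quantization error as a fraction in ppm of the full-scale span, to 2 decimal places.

30.52 ppm

Truncating → worst-case error = 1 LSB = V_FS/2^15, so 1e+06/32768 = 30.5176 ppm of full scale.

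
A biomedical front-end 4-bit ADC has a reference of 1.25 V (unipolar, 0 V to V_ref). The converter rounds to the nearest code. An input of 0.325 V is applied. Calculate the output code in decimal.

code 4

With 16 levels over 1.25 V, one step is 78.125 mV.
Input sits at 4.160 steps above V_low.
Round → code 4.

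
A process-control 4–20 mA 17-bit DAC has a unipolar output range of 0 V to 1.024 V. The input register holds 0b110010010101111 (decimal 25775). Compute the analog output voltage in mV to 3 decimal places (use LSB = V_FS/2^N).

LSB = 1.024 V / 2^17 = 7.81 µV.
Code 0b110010010101111 = 25775 decimal.
V_out = 0 + 25775 × 7.8125e-06 V = 0.201367 V.
= 201.367 mV.

201.367 mV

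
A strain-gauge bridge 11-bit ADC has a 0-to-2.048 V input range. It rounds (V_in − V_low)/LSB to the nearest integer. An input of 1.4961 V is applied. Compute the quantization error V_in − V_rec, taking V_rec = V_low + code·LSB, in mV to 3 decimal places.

0.100 mV

One LSB is 2.048 V / 2048 = 1.000 mV.
Scaled input = 1496.1000 LSBs, so code = 1496.
V_rec = 0 + 1496·0.001 = 1.496 V.
V_in − V_rec = 0.0001 V = 0.100 mV.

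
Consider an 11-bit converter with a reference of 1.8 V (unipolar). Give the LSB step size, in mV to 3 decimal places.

Full-scale span = 1.8 V.
LSB = 1.8 / 2^11 = 1.8 / 2048 = 0.000878906 V = 0.879 mV.

0.879 mV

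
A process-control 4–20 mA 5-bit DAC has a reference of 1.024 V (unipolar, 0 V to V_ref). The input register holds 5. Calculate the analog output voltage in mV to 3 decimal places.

LSB = 1.024 V / 2^5 = 32.000 mV.
V_out = 0 + 5 × 0.032 V = 0.16 V.
= 160.000 mV.

160.000 mV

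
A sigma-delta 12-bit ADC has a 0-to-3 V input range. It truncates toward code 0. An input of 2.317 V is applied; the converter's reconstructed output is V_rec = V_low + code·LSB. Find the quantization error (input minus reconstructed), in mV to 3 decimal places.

0.350 mV

LSB = 3/2^12 = 0.732 mV.
(2.317 − 0)/0.000732422 = 3163.4773; ⌊·⌋ gives code 3163.
Code 3163 maps back to 0 + 3163×0.000732422 V = 2.3166504 V.
Difference: 0.000349609 V → 0.350 mV.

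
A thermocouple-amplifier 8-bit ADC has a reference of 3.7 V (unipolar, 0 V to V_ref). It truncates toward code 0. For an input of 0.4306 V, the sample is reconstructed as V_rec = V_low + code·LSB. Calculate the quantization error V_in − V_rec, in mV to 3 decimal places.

LSB = 3.7/2^8 = 14.453 mV.
Scaled input = 29.7929 LSBs, so code = 29.
Reconstructed: 0.41914062 V.
V_in − V_rec = 0.0114594 V = 11.459 mV.

11.459 mV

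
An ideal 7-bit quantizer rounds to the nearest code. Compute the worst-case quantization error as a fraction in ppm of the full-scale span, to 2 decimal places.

3906.25 ppm

Rounding → worst-case error = ½ LSB = V_FS/2^8, so 1e+06/256 = 3906.25 ppm of full scale.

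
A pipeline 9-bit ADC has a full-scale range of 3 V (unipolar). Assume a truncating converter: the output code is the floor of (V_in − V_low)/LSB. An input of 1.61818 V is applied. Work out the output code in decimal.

code 276

With 512 levels over 3 V, one step is 5.859 mV.
Input sits at 276.169 steps above V_low.
Floor → code 276.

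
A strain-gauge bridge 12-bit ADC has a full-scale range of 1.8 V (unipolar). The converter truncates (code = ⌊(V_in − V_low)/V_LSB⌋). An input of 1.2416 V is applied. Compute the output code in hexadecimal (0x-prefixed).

Full-scale span = 1.8 V; LSB = 1.8/2^12 = 439.45 µV.
Input sits at 2825.330 steps above V_low.
So the output code is 2825.
In hexadecimal (0x-prefixed): 0xB09.

code 0xB09 (decimal 2825)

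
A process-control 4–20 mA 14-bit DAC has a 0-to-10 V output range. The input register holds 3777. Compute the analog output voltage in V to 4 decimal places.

2.3053 V

LSB = 10 V / 2^14 = 0.610 mV.
V_out = 0 + 3777 × 0.000610352 V = 2.3053 V.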